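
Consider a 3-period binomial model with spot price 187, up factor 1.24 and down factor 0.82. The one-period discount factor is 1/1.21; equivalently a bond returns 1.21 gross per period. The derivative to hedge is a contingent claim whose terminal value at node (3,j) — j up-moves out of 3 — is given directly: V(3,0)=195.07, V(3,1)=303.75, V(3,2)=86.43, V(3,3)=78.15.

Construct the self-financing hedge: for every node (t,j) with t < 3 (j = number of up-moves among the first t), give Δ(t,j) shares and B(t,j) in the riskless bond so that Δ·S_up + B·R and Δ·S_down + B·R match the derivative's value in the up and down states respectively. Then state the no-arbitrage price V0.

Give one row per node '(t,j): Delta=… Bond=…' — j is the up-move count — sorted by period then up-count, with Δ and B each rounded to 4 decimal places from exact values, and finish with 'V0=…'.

(0,0): Delta=-0.3080 Bond=104.4007
(1,0): Delta=-2.4899 Bond=460.9084
(1,1): Delta=-0.1970 Bond=100.5877
(2,0): Delta=2.0579 Bond=-14.1444
(2,1): Delta=-2.7213 Bond=601.6871
(2,2): Delta=-0.0686 Bond=84.7898
V0=46.8112

Since d<R<u, set p* = (R−d)/(u−d) = 0.9286; price each node as the discounted p*-expectation of its children.
At expiry t=3: V(3,0)=195.0700, V(3,1)=303.7500, V(3,2)=86.4300, V(3,3)=78.1500
  t=2,j=0: stock 125.7388 → up 155.9161 (V=303.7500), down 103.1058 (V=195.0700). Price 244.6175; hedge Δ=2.0579, bond B=-14.1444.
  t=2,j=1: stock 190.1416 → up 235.7756 (V=86.4300), down 155.9161 (V=303.7500). Price 84.2586; hedge Δ=-2.7213, bond B=601.6871.
  t=2,j=2: stock 287.5312 → up 356.5387 (V=78.1500), down 235.7756 (V=86.4300). Price 65.0756; hedge Δ=-0.0686, bond B=84.7898.
  t=1,j=0: stock 153.3400 → up 190.1416 (V=84.2586), down 125.7388 (V=244.6175). Price 79.1015; hedge Δ=-2.4899, bond B=460.9084.
  t=1,j=1: stock 231.8800 → up 287.5312 (V=65.0756), down 190.1416 (V=84.2586). Price 54.9139; hedge Δ=-0.1970, bond B=100.5877.
  t=0,j=0: stock 187.0000 → up 231.8800 (V=54.9139), down 153.3400 (V=79.1015). Price 46.8112; hedge Δ=-0.3080, bond B=104.4007.
Each (Δ,B) replicates both successor values, so the strategy is self-financing and V0 is arbitrage-free.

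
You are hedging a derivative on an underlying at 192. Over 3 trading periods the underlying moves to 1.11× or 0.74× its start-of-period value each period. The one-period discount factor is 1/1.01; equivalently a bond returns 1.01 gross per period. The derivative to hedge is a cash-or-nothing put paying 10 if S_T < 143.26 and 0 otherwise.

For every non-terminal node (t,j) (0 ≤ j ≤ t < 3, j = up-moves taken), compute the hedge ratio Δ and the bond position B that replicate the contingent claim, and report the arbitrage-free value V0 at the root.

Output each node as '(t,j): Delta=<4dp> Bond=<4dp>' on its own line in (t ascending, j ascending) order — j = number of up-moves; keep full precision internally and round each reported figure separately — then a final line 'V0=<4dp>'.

(0,0): Delta=-0.0544 Bond=12.1944
(1,0): Delta=-0.1374 Bond=24.1100
(1,1): Delta=-0.0339 Bond=7.9483
(2,0): Delta=0.0000 Bond=9.9010
(2,1): Delta=-0.1714 Bond=29.7030
(2,2): Delta=0.0000 Bond=0.0000
V0=1.7437

Since d<R<u, set p* = (R−d)/(u−d) = 0.7297; price each node as the discounted p*-expectation of its children.
Terminal values V(3,·): V(3,0)=10.0000, V(3,1)=10.0000, V(3,2)=0.0000, V(3,3)=0.0000
(2,0): S=105.1392. Δ = (V_up−V_dn)/(S_up−S_dn) = (10.0000−10.0000)/(116.7045−77.8030) = 0.0000. V = [p*·10.0000 + (1−p*)·10.0000]/1.01 = 9.9010. B = V − Δ·S = 9.9010.
(2,1): S=157.7088. Δ = (V_up−V_dn)/(S_up−S_dn) = (0.0000−10.0000)/(175.0568−116.7045) = -0.1714. V = [p*·0.0000 + (1−p*)·10.0000]/1.01 = 2.6759. B = V − Δ·S = 29.7030.
(2,2): S=236.5632. Δ = (V_up−V_dn)/(S_up−S_dn) = (0.0000−0.0000)/(262.5852−175.0568) = 0.0000. V = [p*·0.0000 + (1−p*)·0.0000]/1.01 = 0.0000. B = V − Δ·S = 0.0000.
(1,0): S=142.0800. Δ = (V_up−V_dn)/(S_up−S_dn) = (2.6759−9.9010)/(157.7088−105.1392) = -0.1374. V = [p*·2.6759 + (1−p*)·9.9010]/1.01 = 4.5828. B = V − Δ·S = 24.1100.
(1,1): S=213.1200. Δ = (V_up−V_dn)/(S_up−S_dn) = (0.0000−2.6759)/(236.5632−157.7088) = -0.0339. V = [p*·0.0000 + (1−p*)·2.6759]/1.01 = 0.7161. B = V − Δ·S = 7.9483.
(0,0): S=192.0000. Δ = (V_up−V_dn)/(S_up−S_dn) = (0.7161−4.5828)/(213.1200−142.0800) = -0.0544. V = [p*·0.7161 + (1−p*)·4.5828]/1.01 = 1.7437. B = V − Δ·S = 12.1944.
Self-financing check: at every node Δ·S+B equals the discounted successor values.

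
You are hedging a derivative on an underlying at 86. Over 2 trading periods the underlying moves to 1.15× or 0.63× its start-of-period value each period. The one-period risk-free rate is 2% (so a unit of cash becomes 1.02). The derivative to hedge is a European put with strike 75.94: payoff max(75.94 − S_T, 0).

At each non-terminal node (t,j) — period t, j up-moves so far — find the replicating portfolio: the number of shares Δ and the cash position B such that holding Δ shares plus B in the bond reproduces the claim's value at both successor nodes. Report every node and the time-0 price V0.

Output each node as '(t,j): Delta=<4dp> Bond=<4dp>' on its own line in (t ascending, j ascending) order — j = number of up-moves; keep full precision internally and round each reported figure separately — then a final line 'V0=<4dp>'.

(0,0): Delta=-0.3786 Bond=39.9821
(1,0): Delta=-1.0000 Bond=74.4510
(1,1): Delta=-0.2651 Bond=29.5587
V0=7.4253

Risk-neutral probability p* = (R−d)/(u−d) = (1.02−0.63)/(1.15−0.63) = 0.7500.
Terminal values V(2,·): V(2,0)=41.8066, V(2,1)=13.6330, V(2,2)=0.0000
Node (1,0) S=54.1800: V=(p*·13.6330+(1−p*)·41.8066)/1.02=20.2710; Δ=(13.6330−41.8066)/(62.3070−34.1334)=-1.0000; B=V−Δ·S=74.4510
Node (1,1) S=98.9000: V=(p*·0.0000+(1−p*)·13.6330)/1.02=3.3414; Δ=(0.0000−13.6330)/(113.7350−62.3070)=-0.2651; B=V−Δ·S=29.5587
Node (0,0) S=86.0000: V=(p*·3.3414+(1−p*)·20.2710)/1.02=7.4253; Δ=(3.3414−20.2710)/(98.9000−54.1800)=-0.3786; B=V−Δ·S=39.9821
The time-0 hedge costs 7.4253, which is the no-arbitrage price.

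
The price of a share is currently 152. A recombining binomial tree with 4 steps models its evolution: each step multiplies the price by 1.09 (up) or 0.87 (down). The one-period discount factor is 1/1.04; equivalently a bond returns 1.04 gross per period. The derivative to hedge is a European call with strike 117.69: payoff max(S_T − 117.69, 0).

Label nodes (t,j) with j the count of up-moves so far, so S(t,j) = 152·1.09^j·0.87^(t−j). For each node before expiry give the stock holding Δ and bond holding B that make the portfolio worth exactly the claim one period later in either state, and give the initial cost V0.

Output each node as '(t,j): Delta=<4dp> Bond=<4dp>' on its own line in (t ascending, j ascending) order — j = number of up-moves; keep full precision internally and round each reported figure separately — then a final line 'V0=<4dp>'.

Since d<R<u, set p* = (R−d)/(u−d) = 0.7727; price each node as the discounted p*-expectation of its children.
Terminal values V(4,·): V(4,0)=0.0000, V(4,1)=0.0000, V(4,2)=18.9995, V(4,3)=53.5646, V(4,4)=96.8704
(3,0): S=100.0925. Δ = (V_up−V_dn)/(S_up−S_dn) = (0.0000−0.0000)/(109.1008−87.0804) = 0.0000. V = [p*·0.0000 + (1−p*)·0.0000]/1.04 = 0.0000. B = V − Δ·S = 0.0000.
(3,1): S=125.4032. Δ = (V_up−V_dn)/(S_up−S_dn) = (18.9995−0.0000)/(136.6895−109.1008) = 0.6887. V = [p*·18.9995 + (1−p*)·0.0000]/1.04 = 14.1167. B = V − Δ·S = -72.2445.
(3,2): S=157.1143. Δ = (V_up−V_dn)/(S_up−S_dn) = (53.5646−18.9995)/(171.2546−136.6895) = 1.0000. V = [p*·53.5646 + (1−p*)·18.9995]/1.04 = 43.9509. B = V − Δ·S = -113.1635.
(3,3): S=196.8444. Δ = (V_up−V_dn)/(S_up−S_dn) = (96.8704−53.5646)/(214.5604−171.2546) = 1.0000. V = [p*·96.8704 + (1−p*)·53.5646]/1.04 = 83.6809. B = V − Δ·S = -113.1635.
(2,0): S=115.0488. Δ = (V_up−V_dn)/(S_up−S_dn) = (14.1167−0.0000)/(125.4032−100.0925) = 0.5577. V = [p*·14.1167 + (1−p*)·0.0000]/1.04 = 10.4888. B = V − Δ·S = -53.6782.
(2,1): S=144.1416. Δ = (V_up−V_dn)/(S_up−S_dn) = (43.9509−14.1167)/(157.1143−125.4032) = 0.9408. V = [p*·43.9509 + (1−p*)·14.1167]/1.04 = 35.7408. B = V − Δ·S = -99.8689.
(2,2): S=180.5912. Δ = (V_up−V_dn)/(S_up−S_dn) = (83.6809−43.9509)/(196.8444−157.1143) = 1.0000. V = [p*·83.6809 + (1−p*)·43.9509]/1.04 = 71.7802. B = V − Δ·S = -108.8110.
(1,0): S=132.2400. Δ = (V_up−V_dn)/(S_up−S_dn) = (35.7408−10.4888)/(144.1416−115.0488) = 0.8680. V = [p*·35.7408 + (1−p*)·10.4888]/1.04 = 28.8478. B = V − Δ·S = -85.9337.
(1,1): S=165.6800. Δ = (V_up−V_dn)/(S_up−S_dn) = (71.7802−35.7408)/(180.5912−144.1416) = 0.9887. V = [p*·71.7802 + (1−p*)·35.7408]/1.04 = 61.1437. B = V − Δ·S = -102.6719.
(0,0): S=152.0000. Δ = (V_up−V_dn)/(S_up−S_dn) = (61.1437−28.8478)/(165.6800−132.2400) = 0.9658. V = [p*·61.1437 + (1−p*)·28.8478]/1.04 = 51.7343. B = V − Δ·S = -95.0651.
Root portfolio cost Δ·152+B reproduces V0=51.7343.

(0,0): Delta=0.9658 Bond=-95.0651
(1,0): Delta=0.8680 Bond=-85.9337
(1,1): Delta=0.9887 Bond=-102.6719
(2,0): Delta=0.5577 Bond=-53.6782
(2,1): Delta=0.9408 Bond=-99.8689
(2,2): Delta=1.0000 Bond=-108.8110
(3,0): Delta=0.0000 Bond=0.0000
(3,1): Delta=0.6887 Bond=-72.2445
(3,2): Delta=1.0000 Bond=-113.1635
(3,3): Delta=1.0000 Bond=-113.1635
V0=51.7343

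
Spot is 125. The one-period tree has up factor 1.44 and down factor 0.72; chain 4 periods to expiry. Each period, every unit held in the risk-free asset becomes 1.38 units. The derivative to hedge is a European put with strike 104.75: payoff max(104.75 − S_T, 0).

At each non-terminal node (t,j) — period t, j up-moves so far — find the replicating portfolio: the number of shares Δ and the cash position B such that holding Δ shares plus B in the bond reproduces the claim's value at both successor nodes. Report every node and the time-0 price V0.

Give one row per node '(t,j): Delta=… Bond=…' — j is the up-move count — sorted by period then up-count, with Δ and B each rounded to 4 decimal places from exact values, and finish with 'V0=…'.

(0,0): Delta=-0.0031 Bond=0.4123
(1,0): Delta=-0.0484 Bond=4.6444
(1,1): Delta=-0.0011 Bond=0.1985
(2,0): Delta=-0.5783 Bond=40.7472
(2,1): Delta=-0.0243 Bond=3.2876
(2,2): Delta=0.0000 Bond=0.0000
(3,0): Delta=-1.0000 Bond=75.9058
(3,1): Delta=-0.5591 Bond=54.4426
(3,2): Delta=0.0000 Bond=0.0000
(3,3): Delta=0.0000 Bond=0.0000
V0=0.0229

Since d<R<u, set p* = (R−d)/(u−d) = 0.9167; price each node as the discounted p*-expectation of its children.
At expiry t=4: V(4,0)=71.1577, V(4,1)=37.5654, V(4,2)=0.0000, V(4,3)=0.0000, V(4,4)=0.0000
Node (3,0) S=46.6560: V=(p*·37.5654+(1−p*)·71.1577)/1.38=29.2498; Δ=(37.5654−71.1577)/(67.1846−33.5923)=-1.0000; B=V−Δ·S=75.9058
Node (3,1) S=93.3120: V=(p*·0.0000+(1−p*)·37.5654)/1.38=2.2684; Δ=(0.0000−37.5654)/(134.3693−67.1846)=-0.5591; B=V−Δ·S=54.4426
Node (3,2) S=186.6240: V=(p*·0.0000+(1−p*)·0.0000)/1.38=0.0000; Δ=(0.0000−0.0000)/(268.7386−134.3693)=0.0000; B=V−Δ·S=0.0000
Node (3,3) S=373.2480: V=(p*·0.0000+(1−p*)·0.0000)/1.38=0.0000; Δ=(0.0000−0.0000)/(537.4771−268.7386)=0.0000; B=V−Δ·S=0.0000
Node (2,0) S=64.8000: V=(p*·2.2684+(1−p*)·29.2498)/1.38=3.2731; Δ=(2.2684−29.2498)/(93.3120−46.6560)=-0.5783; B=V−Δ·S=40.7472
Node (2,1) S=129.6000: V=(p*·0.0000+(1−p*)·2.2684)/1.38=0.1370; Δ=(0.0000−2.2684)/(186.6240−93.3120)=-0.0243; B=V−Δ·S=3.2876
Node (2,2) S=259.2000: V=(p*·0.0000+(1−p*)·0.0000)/1.38=0.0000; Δ=(0.0000−0.0000)/(373.2480−186.6240)=0.0000; B=V−Δ·S=0.0000
Node (1,0) S=90.0000: V=(p*·0.1370+(1−p*)·3.2731)/1.38=0.2886; Δ=(0.1370−3.2731)/(129.6000−64.8000)=-0.0484; B=V−Δ·S=4.6444
Node (1,1) S=180.0000: V=(p*·0.0000+(1−p*)·0.1370)/1.38=0.0083; Δ=(0.0000−0.1370)/(259.2000−129.6000)=-0.0011; B=V−Δ·S=0.1985
Node (0,0) S=125.0000: V=(p*·0.0083+(1−p*)·0.2886)/1.38=0.0229; Δ=(0.0083−0.2886)/(180.0000−90.0000)=-0.0031; B=V−Δ·S=0.4123
Each (Δ,B) replicates both successor values, so the strategy is self-financing and V0 is arbitrage-free.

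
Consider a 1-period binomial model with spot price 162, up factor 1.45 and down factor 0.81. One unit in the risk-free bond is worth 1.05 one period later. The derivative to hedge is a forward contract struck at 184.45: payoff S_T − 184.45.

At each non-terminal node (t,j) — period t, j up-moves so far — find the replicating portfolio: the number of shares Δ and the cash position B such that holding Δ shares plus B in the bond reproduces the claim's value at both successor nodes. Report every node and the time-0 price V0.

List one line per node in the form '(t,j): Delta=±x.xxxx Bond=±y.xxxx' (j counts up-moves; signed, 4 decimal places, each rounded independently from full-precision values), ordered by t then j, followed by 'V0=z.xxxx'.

No-arbitrage ⇒ martingale measure with p* = (R−d)/(u−d) = 0.3750.
Payoff layer (t=1): V(1,0)=-53.2300, V(1,1)=50.4500
Node (0,0) S=162.0000: V=(p*·50.4500+(1−p*)·-53.2300)/1.05=-13.6667; Δ=(50.4500−-53.2300)/(234.9000−131.2200)=1.0000; B=V−Δ·S=-175.6667
Self-financing check: at every node Δ·S+B equals the discounted successor values.

(0,0): Delta=1.0000 Bond=-175.6667
V0=-13.6667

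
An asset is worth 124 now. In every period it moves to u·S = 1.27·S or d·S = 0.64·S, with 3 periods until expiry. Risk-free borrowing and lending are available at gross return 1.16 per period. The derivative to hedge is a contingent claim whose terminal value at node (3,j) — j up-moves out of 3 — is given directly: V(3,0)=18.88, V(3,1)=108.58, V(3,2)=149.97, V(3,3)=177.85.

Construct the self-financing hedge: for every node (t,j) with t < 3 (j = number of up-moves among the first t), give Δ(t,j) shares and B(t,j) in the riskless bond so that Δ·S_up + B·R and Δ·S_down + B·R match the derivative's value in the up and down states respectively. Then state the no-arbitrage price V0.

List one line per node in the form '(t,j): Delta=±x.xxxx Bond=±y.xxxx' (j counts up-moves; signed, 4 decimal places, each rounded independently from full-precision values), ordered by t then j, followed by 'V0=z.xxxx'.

Under the risk-neutral measure, an up-move has probability p* = (R−d)/(u−d) = 0.8254 and values discount at R = 1.16.
Terminal payoffs: V(3,0)=18.8800, V(3,1)=108.5800, V(3,2)=149.9700, V(3,3)=177.8500
(2,0): S=50.7904. Δ = (V_up−V_dn)/(S_up−S_dn) = (108.5800−18.8800)/(64.5038−32.5059) = 2.8033. V = [p*·108.5800 + (1−p*)·18.8800]/1.16 = 80.1018. B = V − Δ·S = -62.2791.
(2,1): S=100.7872. Δ = (V_up−V_dn)/(S_up−S_dn) = (149.9700−108.5800)/(127.9997−64.5038) = 0.6519. V = [p*·149.9700 + (1−p*)·108.5800]/1.16 = 123.0545. B = V − Δ·S = 57.3560.
(2,2): S=199.9996. Δ = (V_up−V_dn)/(S_up−S_dn) = (177.8500−149.9700)/(253.9995−127.9997) = 0.2213. V = [p*·177.8500 + (1−p*)·149.9700]/1.16 = 149.1225. B = V − Δ·S = 104.8685.
(1,0): S=79.3600. Δ = (V_up−V_dn)/(S_up−S_dn) = (123.0545−80.1018)/(100.7872−50.7904) = 0.8591. V = [p*·123.0545 + (1−p*)·80.1018]/1.16 = 99.6162. B = V − Δ·S = 31.4374.
(1,1): S=157.4800. Δ = (V_up−V_dn)/(S_up−S_dn) = (149.1225−123.0545)/(199.9996−100.7872) = 0.2627. V = [p*·149.1225 + (1−p*)·123.0545]/1.16 = 124.6301. B = V − Δ·S = 83.2523.
(0,0): S=124.0000. Δ = (V_up−V_dn)/(S_up−S_dn) = (124.6301−99.6162)/(157.4800−79.3600) = 0.3202. V = [p*·124.6301 + (1−p*)·99.6162]/1.16 = 103.6746. B = V − Δ·S = 63.9700.
Each (Δ,B) replicates both successor values, so the strategy is self-financing and V0 is arbitrage-free.

(0,0): Delta=0.3202 Bond=63.9700
(1,0): Delta=0.8591 Bond=31.4374
(1,1): Delta=0.2627 Bond=83.2523
(2,0): Delta=2.8033 Bond=-62.2791
(2,1): Delta=0.6519 Bond=57.3560
(2,2): Delta=0.2213 Bond=104.8685
V0=103.6746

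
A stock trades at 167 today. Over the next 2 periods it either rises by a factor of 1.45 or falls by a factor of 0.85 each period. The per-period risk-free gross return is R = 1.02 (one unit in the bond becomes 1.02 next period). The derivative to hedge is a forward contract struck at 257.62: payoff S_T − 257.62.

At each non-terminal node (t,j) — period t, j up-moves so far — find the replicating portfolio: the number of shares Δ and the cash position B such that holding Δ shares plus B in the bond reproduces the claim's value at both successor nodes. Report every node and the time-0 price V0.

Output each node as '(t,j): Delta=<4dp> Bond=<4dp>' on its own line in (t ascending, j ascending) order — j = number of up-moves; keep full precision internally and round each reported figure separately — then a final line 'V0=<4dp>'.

(0,0): Delta=1.0000 Bond=-247.6163
(1,0): Delta=1.0000 Bond=-252.5686
(1,1): Delta=1.0000 Bond=-252.5686
V0=-80.6163

Under the risk-neutral measure, an up-move has probability p* = (R−d)/(u−d) = 0.2833 and values discount at R = 1.02.
At expiry t=2: V(2,0)=-136.9625, V(2,1)=-51.7925, V(2,2)=93.4975
Node (1,0) S=141.9500: V=(p*·-51.7925+(1−p*)·-136.9625)/1.02=-110.6186; Δ=(-51.7925−-136.9625)/(205.8275−120.6575)=1.0000; B=V−Δ·S=-252.5686
Node (1,1) S=242.1500: V=(p*·93.4975+(1−p*)·-51.7925)/1.02=-10.4186; Δ=(93.4975−-51.7925)/(351.1175−205.8275)=1.0000; B=V−Δ·S=-252.5686
Node (0,0) S=167.0000: V=(p*·-10.4186+(1−p*)·-110.6186)/1.02=-80.6163; Δ=(-10.4186−-110.6186)/(242.1500−141.9500)=1.0000; B=V−Δ·S=-247.6163
Self-financing check: at every node Δ·S+B equals the discounted successor values.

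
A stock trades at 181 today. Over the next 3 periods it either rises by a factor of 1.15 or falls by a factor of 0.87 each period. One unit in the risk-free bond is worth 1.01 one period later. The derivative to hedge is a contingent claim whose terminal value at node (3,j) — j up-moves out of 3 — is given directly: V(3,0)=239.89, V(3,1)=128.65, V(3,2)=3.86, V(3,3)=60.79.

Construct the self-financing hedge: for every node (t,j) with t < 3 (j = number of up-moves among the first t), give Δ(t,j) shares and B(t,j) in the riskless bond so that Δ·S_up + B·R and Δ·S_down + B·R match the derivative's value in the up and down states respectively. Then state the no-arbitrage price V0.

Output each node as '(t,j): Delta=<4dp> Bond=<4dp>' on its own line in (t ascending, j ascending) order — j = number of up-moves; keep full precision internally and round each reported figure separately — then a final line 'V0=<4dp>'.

Since d<R<u, set p* = (R−d)/(u−d) = 0.5000; price each node as the discounted p*-expectation of its children.
At expiry t=3: V(3,0)=239.8900, V(3,1)=128.6500, V(3,2)=3.8600, V(3,3)=60.7900
  t=2,j=0: stock 136.9989 → up 157.5487 (V=128.6500), down 119.1890 (V=239.8900). Price 182.4455; hedge Δ=-2.8999, bond B=579.7313.
  t=2,j=1: stock 181.0905 → up 208.2541 (V=3.8600), down 157.5487 (V=128.6500). Price 65.5990; hedge Δ=-2.4611, bond B=511.2776.
  t=2,j=2: stock 239.3725 → up 275.2784 (V=60.7900), down 208.2541 (V=3.8600). Price 32.0050; hedge Δ=0.8494, bond B=-171.3165.
  t=1,j=0: stock 157.4700 → up 181.0905 (V=65.5990), down 136.9989 (V=182.4455). Price 122.7943; hedge Δ=-2.6501, bond B=540.1034.
  t=1,j=1: stock 208.1500 → up 239.3725 (V=32.0050), down 181.0905 (V=65.5990). Price 48.3188; hedge Δ=-0.5764, bond B=168.2976.
  t=0,j=0: stock 181.0000 → up 208.1500 (V=48.3188), down 157.4700 (V=122.7943). Price 84.7095; hedge Δ=-1.4695, bond B=350.6935.
Root portfolio cost Δ·181+B reproduces V0=84.7095.

(0,0): Delta=-1.4695 Bond=350.6935
(1,0): Delta=-2.6501 Bond=540.1034
(1,1): Delta=-0.5764 Bond=168.2976
(2,0): Delta=-2.8999 Bond=579.7313
(2,1): Delta=-2.4611 Bond=511.2776
(2,2): Delta=0.8494 Bond=-171.3165
V0=84.7095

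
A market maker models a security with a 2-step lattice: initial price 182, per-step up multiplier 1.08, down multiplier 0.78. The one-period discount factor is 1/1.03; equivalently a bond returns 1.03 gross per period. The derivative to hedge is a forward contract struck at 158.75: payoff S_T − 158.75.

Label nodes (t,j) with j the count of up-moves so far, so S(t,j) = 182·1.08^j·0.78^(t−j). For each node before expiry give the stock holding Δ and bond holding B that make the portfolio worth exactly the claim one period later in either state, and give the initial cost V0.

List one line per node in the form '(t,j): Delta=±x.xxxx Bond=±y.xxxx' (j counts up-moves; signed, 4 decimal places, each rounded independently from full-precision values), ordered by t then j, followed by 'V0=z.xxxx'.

(0,0): Delta=1.0000 Bond=-149.6371
(1,0): Delta=1.0000 Bond=-154.1262
(1,1): Delta=1.0000 Bond=-154.1262
V0=32.3629

The replicating-portfolio and risk-neutral prices coincide; use p* = (1.03−0.78)/(1.08−0.78) = 0.8333 for the latter.
Payoff layer (t=2): V(2,0)=-48.0212, V(2,1)=-5.4332, V(2,2)=53.5348
  t=1,j=0: stock 141.9600 → up 153.3168 (V=-5.4332), down 110.7288 (V=-48.0212). Price -12.1662; hedge Δ=1.0000, bond B=-154.1262.
  t=1,j=1: stock 196.5600 → up 212.2848 (V=53.5348), down 153.3168 (V=-5.4332). Price 42.4338; hedge Δ=1.0000, bond B=-154.1262.
  t=0,j=0: stock 182.0000 → up 196.5600 (V=42.4338), down 141.9600 (V=-12.1662). Price 32.3629; hedge Δ=1.0000, bond B=-149.6371.
The time-0 hedge costs 32.3629, which is the no-arbitrage price.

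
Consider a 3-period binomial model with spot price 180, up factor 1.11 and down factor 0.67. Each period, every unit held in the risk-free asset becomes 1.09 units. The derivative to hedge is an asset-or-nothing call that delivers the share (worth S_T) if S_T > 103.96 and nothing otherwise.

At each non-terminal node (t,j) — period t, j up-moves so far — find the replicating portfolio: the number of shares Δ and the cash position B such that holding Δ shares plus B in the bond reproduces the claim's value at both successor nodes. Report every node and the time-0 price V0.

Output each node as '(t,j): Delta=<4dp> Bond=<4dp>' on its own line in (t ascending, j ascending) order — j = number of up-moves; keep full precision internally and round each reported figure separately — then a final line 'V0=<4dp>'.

No-arbitrage ⇒ martingale measure with p* = (R−d)/(u−d) = 0.9545.
At expiry t=3: V(3,0)=0.0000, V(3,1)=0.0000, V(3,2)=148.5913, V(3,3)=246.1736
(2,0): S=80.8020. Δ = (V_up−V_dn)/(S_up−S_dn) = (0.0000−0.0000)/(89.6902−54.1373) = 0.0000. V = [p*·0.0000 + (1−p*)·0.0000]/1.09 = 0.0000. B = V − Δ·S = 0.0000.
(2,1): S=133.8660. Δ = (V_up−V_dn)/(S_up−S_dn) = (148.5913−0.0000)/(148.5913−89.6902) = 2.5227. V = [p*·148.5913 + (1−p*)·0.0000]/1.09 = 130.1258. B = V − Δ·S = -207.5816.
(2,2): S=221.7780. Δ = (V_up−V_dn)/(S_up−S_dn) = (246.1736−148.5913)/(246.1736−148.5913) = 1.0000. V = [p*·246.1736 + (1−p*)·148.5913]/1.09 = 221.7780. B = V − Δ·S = 0.0000.
(1,0): S=120.6000. Δ = (V_up−V_dn)/(S_up−S_dn) = (130.1258−0.0000)/(133.8660−80.8020) = 2.4522. V = [p*·130.1258 + (1−p*)·0.0000]/1.09 = 113.9550. B = V − Δ·S = -181.7854.
(1,1): S=199.8000. Δ = (V_up−V_dn)/(S_up−S_dn) = (221.7780−130.1258)/(221.7780−133.8660) = 1.0425. V = [p*·221.7780 + (1−p*)·130.1258]/1.09 = 199.6440. B = V − Δ·S = -8.6564.
(0,0): S=180.0000. Δ = (V_up−V_dn)/(S_up−S_dn) = (199.6440−113.9550)/(199.8000−120.6000) = 1.0819. V = [p*·199.6440 + (1−p*)·113.9550]/1.09 = 179.5863. B = V − Δ·S = -15.1614.
Root portfolio cost Δ·180+B reproduces V0=179.5863.

(0,0): Delta=1.0819 Bond=-15.1614
(1,0): Delta=2.4522 Bond=-181.7854
(1,1): Delta=1.0425 Bond=-8.6564
(2,0): Delta=0.0000 Bond=0.0000
(2,1): Delta=2.5227 Bond=-207.5816
(2,2): Delta=1.0000 Bond=0.0000
V0=179.5863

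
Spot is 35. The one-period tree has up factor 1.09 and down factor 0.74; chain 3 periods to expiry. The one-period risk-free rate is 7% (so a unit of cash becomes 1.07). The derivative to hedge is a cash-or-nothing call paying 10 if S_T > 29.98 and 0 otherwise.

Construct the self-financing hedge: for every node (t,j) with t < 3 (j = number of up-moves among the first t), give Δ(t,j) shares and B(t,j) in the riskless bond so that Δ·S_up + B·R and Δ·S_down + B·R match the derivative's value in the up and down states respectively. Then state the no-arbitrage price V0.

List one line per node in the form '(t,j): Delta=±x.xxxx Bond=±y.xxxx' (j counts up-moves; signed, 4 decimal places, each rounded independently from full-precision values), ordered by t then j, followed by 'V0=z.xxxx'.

No-arbitrage ⇒ martingale measure with p* = (R−d)/(u−d) = 0.9429.
Terminal payoffs: V(3,0)=0.0000, V(3,1)=0.0000, V(3,2)=10.0000, V(3,3)=10.0000
(2,0): S=19.1660. Δ = (V_up−V_dn)/(S_up−S_dn) = (0.0000−0.0000)/(20.8909−14.1828) = 0.0000. V = [p*·0.0000 + (1−p*)·0.0000]/1.07 = 0.0000. B = V − Δ·S = 0.0000.
(2,1): S=28.2310. Δ = (V_up−V_dn)/(S_up−S_dn) = (10.0000−0.0000)/(30.7718−20.8909) = 1.0121. V = [p*·10.0000 + (1−p*)·0.0000]/1.07 = 8.8117. B = V − Δ·S = -19.7597.
(2,2): S=41.5835. Δ = (V_up−V_dn)/(S_up−S_dn) = (10.0000−10.0000)/(45.3260−30.7718) = 0.0000. V = [p*·10.0000 + (1−p*)·10.0000]/1.07 = 9.3458. B = V − Δ·S = 9.3458.
(1,0): S=25.9000. Δ = (V_up−V_dn)/(S_up−S_dn) = (8.8117−0.0000)/(28.2310−19.1660) = 0.9721. V = [p*·8.8117 + (1−p*)·0.0000]/1.07 = 7.7647. B = V − Δ·S = -17.4117.
(1,1): S=38.1500. Δ = (V_up−V_dn)/(S_up−S_dn) = (9.3458−8.8117)/(41.5835−28.2310) = 0.0400. V = [p*·9.3458 + (1−p*)·8.8117]/1.07 = 8.7059. B = V − Δ·S = 7.1800.
(0,0): S=35.0000. Δ = (V_up−V_dn)/(S_up−S_dn) = (8.7059−7.7647)/(38.1500−25.9000) = 0.0768. V = [p*·8.7059 + (1−p*)·7.7647]/1.07 = 8.0861. B = V − Δ·S = 5.3970.
Self-financing check: at every node Δ·S+B equals the discounted successor values.

(0,0): Delta=0.0768 Bond=5.3970
(1,0): Delta=0.9721 Bond=-17.4117
(1,1): Delta=0.0400 Bond=7.1800
(2,0): Delta=0.0000 Bond=0.0000
(2,1): Delta=1.0121 Bond=-19.7597
(2,2): Delta=0.0000 Bond=9.3458
V0=8.0861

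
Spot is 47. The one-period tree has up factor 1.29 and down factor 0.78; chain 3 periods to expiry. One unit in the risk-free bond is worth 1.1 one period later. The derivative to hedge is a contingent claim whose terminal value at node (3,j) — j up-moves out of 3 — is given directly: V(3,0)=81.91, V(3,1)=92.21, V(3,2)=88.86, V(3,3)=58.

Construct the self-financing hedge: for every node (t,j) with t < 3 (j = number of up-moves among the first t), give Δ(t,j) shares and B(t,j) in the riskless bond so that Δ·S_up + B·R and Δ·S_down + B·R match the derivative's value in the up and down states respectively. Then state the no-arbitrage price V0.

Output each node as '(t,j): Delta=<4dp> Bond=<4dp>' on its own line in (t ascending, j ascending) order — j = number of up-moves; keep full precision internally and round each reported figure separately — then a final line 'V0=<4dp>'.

No-arbitrage ⇒ martingale measure with p* = (R−d)/(u−d) = 0.6275.
Terminal payoffs: V(3,0)=81.9100, V(3,1)=92.2100, V(3,2)=88.8600, V(3,3)=58.0000
(2,0): S=28.5948. Δ = (V_up−V_dn)/(S_up−S_dn) = (92.2100−81.9100)/(36.8873−22.3039) = 0.7063. V = [p*·92.2100 + (1−p*)·81.9100]/1.1 = 80.3389. B = V − Δ·S = 60.1428.
(2,1): S=47.2914. Δ = (V_up−V_dn)/(S_up−S_dn) = (88.8600−92.2100)/(61.0059−36.8873) = -0.1389. V = [p*·88.8600 + (1−p*)·92.2100]/1.1 = 81.9164. B = V − Δ·S = 88.4850.
(2,2): S=78.2127. Δ = (V_up−V_dn)/(S_up−S_dn) = (58.0000−88.8600)/(100.8944−61.0059) = -0.7737. V = [p*·58.0000 + (1−p*)·88.8600]/1.1 = 63.1790. B = V − Δ·S = 123.6888.
(1,0): S=36.6600. Δ = (V_up−V_dn)/(S_up−S_dn) = (81.9164−80.3389)/(47.2914−28.5948) = 0.0844. V = [p*·81.9164 + (1−p*)·80.3389]/1.1 = 73.9352. B = V − Δ·S = 70.8420.
(1,1): S=60.6300. Δ = (V_up−V_dn)/(S_up−S_dn) = (63.1790−81.9164)/(78.2127−47.2914) = -0.6060. V = [p*·63.1790 + (1−p*)·81.9164]/1.1 = 63.7814. B = V − Δ·S = 100.5215.
(0,0): S=47.0000. Δ = (V_up−V_dn)/(S_up−S_dn) = (63.7814−73.9352)/(60.6300−36.6600) = -0.4236. V = [p*·63.7814 + (1−p*)·73.9352]/1.1 = 61.4220. B = V − Δ·S = 81.3313.
Root portfolio cost Δ·47+B reproduces V0=61.4220.

(0,0): Delta=-0.4236 Bond=81.3313
(1,0): Delta=0.0844 Bond=70.8420
(1,1): Delta=-0.6060 Bond=100.5215
(2,0): Delta=0.7063 Bond=60.1428
(2,1): Delta=-0.1389 Bond=88.4850
(2,2): Delta=-0.7737 Bond=123.6888
V0=61.4220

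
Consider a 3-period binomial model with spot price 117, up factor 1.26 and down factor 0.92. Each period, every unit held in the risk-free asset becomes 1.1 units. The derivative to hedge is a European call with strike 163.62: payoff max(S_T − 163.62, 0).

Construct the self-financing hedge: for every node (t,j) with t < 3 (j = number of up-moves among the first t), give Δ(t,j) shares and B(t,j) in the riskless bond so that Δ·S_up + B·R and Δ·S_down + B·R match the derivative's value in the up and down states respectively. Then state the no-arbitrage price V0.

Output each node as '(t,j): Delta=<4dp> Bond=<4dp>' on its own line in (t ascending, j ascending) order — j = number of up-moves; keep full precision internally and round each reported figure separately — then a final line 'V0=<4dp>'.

Under the risk-neutral measure, an up-move has probability p* = (R−d)/(u−d) = 0.5294 and values discount at R = 1.1.
At expiry t=3: V(3,0)=0.0000, V(3,1)=0.0000, V(3,2)=7.2693, V(3,3)=70.4240
Node (2,0) S=99.0288: V=(p*·0.0000+(1−p*)·0.0000)/1.1=0.0000; Δ=(0.0000−0.0000)/(124.7763−91.1065)=0.0000; B=V−Δ·S=0.0000
Node (2,1) S=135.6264: V=(p*·7.2693+(1−p*)·0.0000)/1.1=3.4986; Δ=(7.2693−0.0000)/(170.8893−124.7763)=0.1576; B=V−Δ·S=-17.8816
Node (2,2) S=185.7492: V=(p*·70.4240+(1−p*)·7.2693)/1.1=37.0037; Δ=(70.4240−7.2693)/(234.0440−170.8893)=1.0000; B=V−Δ·S=-148.7455
Node (1,0) S=107.6400: V=(p*·3.4986+(1−p*)·0.0000)/1.1=1.6838; Δ=(3.4986−0.0000)/(135.6264−99.0288)=0.0956; B=V−Δ·S=-8.6061
Node (1,1) S=147.4200: V=(p*·37.0037+(1−p*)·3.4986)/1.1=19.3060; Δ=(37.0037−3.4986)/(185.7492−135.6264)=0.6685; B=V−Δ·S=-79.2386
Node (0,0) S=117.0000: V=(p*·19.3060+(1−p*)·1.6838)/1.1=10.0120; Δ=(19.3060−1.6838)/(147.4200−107.6400)=0.4430; B=V−Δ·S=-41.8180
Check: Δ(0,0)·S0 + B(0,0) = 10.0120 = V0.

(0,0): Delta=0.4430 Bond=-41.8180
(1,0): Delta=0.0956 Bond=-8.6061
(1,1): Delta=0.6685 Bond=-79.2386
(2,0): Delta=0.0000 Bond=0.0000
(2,1): Delta=0.1576 Bond=-17.8816
(2,2): Delta=1.0000 Bond=-148.7455
V0=10.0120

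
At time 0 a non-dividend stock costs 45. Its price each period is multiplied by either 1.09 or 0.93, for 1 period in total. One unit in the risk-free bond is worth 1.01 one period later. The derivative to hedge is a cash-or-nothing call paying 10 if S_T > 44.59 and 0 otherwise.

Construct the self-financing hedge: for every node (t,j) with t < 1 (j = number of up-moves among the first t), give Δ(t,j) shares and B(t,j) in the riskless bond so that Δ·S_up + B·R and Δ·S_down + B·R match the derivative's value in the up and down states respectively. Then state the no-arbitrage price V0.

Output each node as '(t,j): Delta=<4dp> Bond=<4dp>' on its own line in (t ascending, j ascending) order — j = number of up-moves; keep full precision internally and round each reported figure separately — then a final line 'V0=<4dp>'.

(0,0): Delta=1.3889 Bond=-57.5495
V0=4.9505

Under the risk-neutral measure, an up-move has probability p* = (R−d)/(u−d) = 0.5000 and values discount at R = 1.01.
Terminal payoffs: V(1,0)=0.0000, V(1,1)=10.0000
Node (0,0) S=45.0000: V=(p*·10.0000+(1−p*)·0.0000)/1.01=4.9505; Δ=(10.0000−0.0000)/(49.0500−41.8500)=1.3889; B=V−Δ·S=-57.5495
Self-financing check: at every node Δ·S+B equals the discounted successor values.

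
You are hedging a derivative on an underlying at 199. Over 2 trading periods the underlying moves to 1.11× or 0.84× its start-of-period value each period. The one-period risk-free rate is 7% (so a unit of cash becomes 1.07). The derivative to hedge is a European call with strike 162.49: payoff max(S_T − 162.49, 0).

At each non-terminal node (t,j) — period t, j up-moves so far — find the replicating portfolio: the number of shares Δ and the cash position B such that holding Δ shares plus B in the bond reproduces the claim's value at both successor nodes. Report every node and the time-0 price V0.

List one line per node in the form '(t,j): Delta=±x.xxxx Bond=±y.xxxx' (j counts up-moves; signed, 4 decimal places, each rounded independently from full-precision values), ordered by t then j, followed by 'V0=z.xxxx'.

No-arbitrage ⇒ martingale measure with p* = (R−d)/(u−d) = 0.8519.
Payoff layer (t=2): V(2,0)=0.0000, V(2,1)=23.0576, V(2,2)=82.6979
(1,0): S=167.1600. Δ = (V_up−V_dn)/(S_up−S_dn) = (23.0576−0.0000)/(185.5476−140.4144) = 0.5109. V = [p*·23.0576 + (1−p*)·0.0000]/1.07 = 18.3567. B = V − Δ·S = -67.0418.
(1,1): S=220.8900. Δ = (V_up−V_dn)/(S_up−S_dn) = (82.6979−23.0576)/(245.1879−185.5476) = 1.0000. V = [p*·82.6979 + (1−p*)·23.0576]/1.07 = 69.0302. B = V − Δ·S = -151.8598.
(0,0): S=199.0000. Δ = (V_up−V_dn)/(S_up−S_dn) = (69.0302−18.3567)/(220.8900−167.1600) = 0.9431. V = [p*·69.0302 + (1−p*)·18.3567]/1.07 = 57.4981. B = V − Δ·S = -130.1815.
Self-financing check: at every node Δ·S+B equals the discounted successor values.

(0,0): Delta=0.9431 Bond=-130.1815
(1,0): Delta=0.5109 Bond=-67.0418
(1,1): Delta=1.0000 Bond=-151.8598
V0=57.4981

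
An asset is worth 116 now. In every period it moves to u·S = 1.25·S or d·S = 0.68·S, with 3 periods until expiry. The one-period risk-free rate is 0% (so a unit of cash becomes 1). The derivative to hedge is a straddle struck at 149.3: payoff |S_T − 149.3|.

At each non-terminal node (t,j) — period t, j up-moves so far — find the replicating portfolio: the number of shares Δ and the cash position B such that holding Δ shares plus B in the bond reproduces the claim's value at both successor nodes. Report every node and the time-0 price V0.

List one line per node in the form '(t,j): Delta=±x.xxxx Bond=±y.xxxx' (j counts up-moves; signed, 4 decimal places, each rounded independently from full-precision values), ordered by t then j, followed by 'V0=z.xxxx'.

Under the risk-neutral measure, an up-move has probability p* = (R−d)/(u−d) = 0.5614 and values discount at R = 1.
Terminal payoffs: V(3,0)=112.8259, V(3,1)=82.2520, V(3,2)=26.0500, V(3,3)=77.2625
Node (2,0) S=53.6384: V=(p*·82.2520+(1−p*)·112.8259)/1=95.6616; Δ=(82.2520−112.8259)/(67.0480−36.4741)=-1.0000; B=V−Δ·S=149.3000
Node (2,1) S=98.6000: V=(p*·26.0500+(1−p*)·82.2520)/1=50.7000; Δ=(26.0500−82.2520)/(123.2500−67.0480)=-1.0000; B=V−Δ·S=149.3000
Node (2,2) S=181.2500: V=(p*·77.2625+(1−p*)·26.0500)/1=54.8009; Δ=(77.2625−26.0500)/(226.5625−123.2500)=0.4957; B=V−Δ·S=-35.0456
Node (1,0) S=78.8800: V=(p*·50.7000+(1−p*)·95.6616)/1=70.4200; Δ=(50.7000−95.6616)/(98.6000−53.6384)=-1.0000; B=V−Δ·S=149.3000
Node (1,1) S=145.0000: V=(p*·54.8009+(1−p*)·50.7000)/1=53.0022; Δ=(54.8009−50.7000)/(181.2500−98.6000)=0.0496; B=V−Δ·S=45.8077
Node (0,0) S=116.0000: V=(p*·53.0022+(1−p*)·70.4200)/1=60.6416; Δ=(53.0022−70.4200)/(145.0000−78.8800)=-0.2634; B=V−Δ·S=91.1991
Each (Δ,B) replicates both successor values, so the strategy is self-financing and V0 is arbitrage-free.

(0,0): Delta=-0.2634 Bond=91.1991
(1,0): Delta=-1.0000 Bond=149.3000
(1,1): Delta=0.0496 Bond=45.8077
(2,0): Delta=-1.0000 Bond=149.3000
(2,1): Delta=-1.0000 Bond=149.3000
(2,2): Delta=0.4957 Bond=-35.0456
V0=60.6416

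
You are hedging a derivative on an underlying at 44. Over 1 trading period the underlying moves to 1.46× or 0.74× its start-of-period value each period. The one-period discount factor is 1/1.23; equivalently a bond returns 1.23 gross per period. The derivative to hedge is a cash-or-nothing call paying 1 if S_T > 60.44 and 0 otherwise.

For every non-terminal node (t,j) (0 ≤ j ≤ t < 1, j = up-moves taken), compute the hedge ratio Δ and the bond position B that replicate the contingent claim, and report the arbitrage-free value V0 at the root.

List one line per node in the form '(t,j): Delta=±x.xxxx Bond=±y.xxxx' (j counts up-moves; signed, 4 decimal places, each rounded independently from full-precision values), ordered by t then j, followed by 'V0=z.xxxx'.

Risk-neutral probability p* = (R−d)/(u−d) = (1.23−0.74)/(1.46−0.74) = 0.6806.
At expiry t=1: V(1,0)=0.0000, V(1,1)=1.0000
Node (0,0) S=44.0000: V=(p*·1.0000+(1−p*)·0.0000)/1.23=0.5533; Δ=(1.0000−0.0000)/(64.2400−32.5600)=0.0316; B=V−Δ·S=-0.8356
Check: Δ(0,0)·S0 + B(0,0) = 0.5533 = V0.

(0,0): Delta=0.0316 Bond=-0.8356
V0=0.5533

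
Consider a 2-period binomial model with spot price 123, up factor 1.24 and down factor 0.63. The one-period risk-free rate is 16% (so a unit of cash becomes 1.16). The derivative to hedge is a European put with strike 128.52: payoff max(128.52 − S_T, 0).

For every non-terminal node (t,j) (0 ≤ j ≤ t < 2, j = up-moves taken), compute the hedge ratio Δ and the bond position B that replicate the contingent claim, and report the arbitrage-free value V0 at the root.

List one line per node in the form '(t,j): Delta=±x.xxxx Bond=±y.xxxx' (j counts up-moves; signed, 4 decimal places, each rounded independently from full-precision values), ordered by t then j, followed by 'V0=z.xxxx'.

Since d<R<u, set p* = (R−d)/(u−d) = 0.8689; price each node as the discounted p*-expectation of its children.
At expiry t=2: V(2,0)=79.7013, V(2,1)=32.4324, V(2,2)=0.0000
(1,0): S=77.4900. Δ = (V_up−V_dn)/(S_up−S_dn) = (32.4324−79.7013)/(96.0876−48.8187) = -1.0000. V = [p*·32.4324 + (1−p*)·79.7013]/1.16 = 33.3031. B = V − Δ·S = 110.7931.
(1,1): S=152.5200. Δ = (V_up−V_dn)/(S_up−S_dn) = (0.0000−32.4324)/(189.1248−96.0876) = -0.3486. V = [p*·0.0000 + (1−p*)·32.4324]/1.16 = 3.6667. B = V − Δ·S = 56.8346.
(0,0): S=123.0000. Δ = (V_up−V_dn)/(S_up−S_dn) = (3.6667−33.3031)/(152.5200−77.4900) = -0.3950. V = [p*·3.6667 + (1−p*)·33.3031]/1.16 = 6.5116. B = V − Δ·S = 55.0958.
Each (Δ,B) replicates both successor values, so the strategy is self-financing and V0 is arbitrage-free.

(0,0): Delta=-0.3950 Bond=55.0958
(1,0): Delta=-1.0000 Bond=110.7931
(1,1): Delta=-0.3486 Bond=56.8346
V0=6.5116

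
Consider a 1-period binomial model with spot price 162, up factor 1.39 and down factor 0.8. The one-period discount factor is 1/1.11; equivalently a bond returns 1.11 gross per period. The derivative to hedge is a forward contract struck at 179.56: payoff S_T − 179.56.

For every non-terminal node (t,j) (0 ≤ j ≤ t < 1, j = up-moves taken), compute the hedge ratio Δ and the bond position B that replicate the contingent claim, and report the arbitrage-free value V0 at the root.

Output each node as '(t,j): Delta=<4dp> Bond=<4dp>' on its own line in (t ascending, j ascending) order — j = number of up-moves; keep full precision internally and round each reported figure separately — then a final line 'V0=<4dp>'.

(0,0): Delta=1.0000 Bond=-161.7658
V0=0.2342

Since d<R<u, set p* = (R−d)/(u−d) = 0.5254; price each node as the discounted p*-expectation of its children.
Payoff layer (t=1): V(1,0)=-49.9600, V(1,1)=45.6200
  t=0,j=0: stock 162.0000 → up 225.1800 (V=45.6200), down 129.6000 (V=-49.9600). Price 0.2342; hedge Δ=1.0000, bond B=-161.7658.
The time-0 hedge costs 0.2342, which is the no-arbitrage price.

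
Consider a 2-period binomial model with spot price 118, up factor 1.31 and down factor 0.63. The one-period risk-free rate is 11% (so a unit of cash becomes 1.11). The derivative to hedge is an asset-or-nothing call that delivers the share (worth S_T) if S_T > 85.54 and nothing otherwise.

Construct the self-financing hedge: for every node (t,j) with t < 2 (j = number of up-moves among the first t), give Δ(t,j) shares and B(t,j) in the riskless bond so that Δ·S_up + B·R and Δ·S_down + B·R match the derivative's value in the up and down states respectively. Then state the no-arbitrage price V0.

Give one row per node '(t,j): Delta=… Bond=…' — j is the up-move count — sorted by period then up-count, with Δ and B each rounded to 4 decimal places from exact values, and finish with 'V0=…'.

Since d<R<u, set p* = (R−d)/(u−d) = 0.7059; price each node as the discounted p*-expectation of its children.
Terminal payoffs: V(2,0)=0.0000, V(2,1)=97.3854, V(2,2)=202.4998
(1,0): S=74.3400. Δ = (V_up−V_dn)/(S_up−S_dn) = (97.3854−0.0000)/(97.3854−46.8342) = 1.9265. V = [p*·97.3854 + (1−p*)·0.0000]/1.11 = 61.9303. B = V − Δ·S = -81.2835.
(1,1): S=154.5800. Δ = (V_up−V_dn)/(S_up−S_dn) = (202.4998−97.3854)/(202.4998−97.3854) = 1.0000. V = [p*·202.4998 + (1−p*)·97.3854]/1.11 = 154.5800. B = V − Δ·S = 0.0000.
(0,0): S=118.0000. Δ = (V_up−V_dn)/(S_up−S_dn) = (154.5800−61.9303)/(154.5800−74.3400) = 1.1547. V = [p*·154.5800 + (1−p*)·61.9303]/1.11 = 114.7118. B = V − Δ·S = -21.5378.
Each (Δ,B) replicates both successor values, so the strategy is self-financing and V0 is arbitrage-free.

(0,0): Delta=1.1547 Bond=-21.5378
(1,0): Delta=1.9265 Bond=-81.2835
(1,1): Delta=1.0000 Bond=0.0000
V0=114.7118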